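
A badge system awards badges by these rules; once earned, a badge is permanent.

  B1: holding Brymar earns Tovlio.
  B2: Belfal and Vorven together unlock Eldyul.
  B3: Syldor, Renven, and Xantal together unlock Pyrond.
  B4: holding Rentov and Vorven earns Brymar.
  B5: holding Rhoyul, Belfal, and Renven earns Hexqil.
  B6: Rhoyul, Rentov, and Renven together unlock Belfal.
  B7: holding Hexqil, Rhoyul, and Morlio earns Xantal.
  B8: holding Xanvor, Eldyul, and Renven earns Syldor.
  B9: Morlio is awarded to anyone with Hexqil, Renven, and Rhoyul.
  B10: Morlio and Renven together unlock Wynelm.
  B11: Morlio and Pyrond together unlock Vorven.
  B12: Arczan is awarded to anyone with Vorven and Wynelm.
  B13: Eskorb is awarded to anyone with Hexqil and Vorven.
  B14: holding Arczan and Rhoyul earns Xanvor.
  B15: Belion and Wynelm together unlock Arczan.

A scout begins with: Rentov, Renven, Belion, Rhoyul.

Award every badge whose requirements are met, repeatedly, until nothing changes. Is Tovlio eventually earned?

No

Tovlio would need Brymar (B1), but Brymar is never earned.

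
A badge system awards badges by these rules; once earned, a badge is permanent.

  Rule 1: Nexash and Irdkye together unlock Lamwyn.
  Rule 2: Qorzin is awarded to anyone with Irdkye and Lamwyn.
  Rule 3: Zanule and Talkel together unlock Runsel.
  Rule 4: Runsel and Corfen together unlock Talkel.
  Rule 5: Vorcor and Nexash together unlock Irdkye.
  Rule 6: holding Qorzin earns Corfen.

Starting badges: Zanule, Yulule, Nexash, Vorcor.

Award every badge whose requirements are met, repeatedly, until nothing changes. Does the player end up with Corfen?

Yes

With Vorcor and Nexash, Irdkye is earned (Rule 5).
With Nexash and Irdkye, Lamwyn is earned (Rule 1).
With Irdkye and Lamwyn, Qorzin is earned (Rule 2).
With Qorzin, Corfen is earned (Rule 6).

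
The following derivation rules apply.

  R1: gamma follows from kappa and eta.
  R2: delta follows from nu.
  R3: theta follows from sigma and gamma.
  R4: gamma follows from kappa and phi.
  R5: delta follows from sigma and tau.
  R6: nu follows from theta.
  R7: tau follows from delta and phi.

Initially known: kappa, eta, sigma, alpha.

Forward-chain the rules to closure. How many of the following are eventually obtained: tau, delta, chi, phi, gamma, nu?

3

kappa and eta hold, so gamma follows (R1).
sigma and gamma hold, so theta follows (R3).
From theta, R6 gives nu.
nu holds, so delta follows (R2).
tau would need delta and phi (R7), but phi is never established.
delta: reached.
No rule produces chi, and it is not given.
No rule produces phi, and it is not given.
gamma: reached.
nu: reached.
Reached: delta, gamma, and nu — 3 of the 6.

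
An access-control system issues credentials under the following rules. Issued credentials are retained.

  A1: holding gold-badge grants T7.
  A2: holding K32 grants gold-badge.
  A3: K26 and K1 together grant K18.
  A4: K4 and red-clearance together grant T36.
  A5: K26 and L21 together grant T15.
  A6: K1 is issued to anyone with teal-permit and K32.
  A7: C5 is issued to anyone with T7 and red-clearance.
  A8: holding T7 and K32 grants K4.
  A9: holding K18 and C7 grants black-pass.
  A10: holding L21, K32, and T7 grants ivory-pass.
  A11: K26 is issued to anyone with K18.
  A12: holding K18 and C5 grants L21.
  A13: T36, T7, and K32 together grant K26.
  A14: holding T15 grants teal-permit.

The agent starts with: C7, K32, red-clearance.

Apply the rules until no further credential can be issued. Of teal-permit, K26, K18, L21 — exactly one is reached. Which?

Holding K32 grants gold-badge (A2).
Holding gold-badge grants T7 (A1).
Holding T7 and K32 grants K4 (A8).
Holding K4 and red-clearance grants T36 (A4).
Holding T36, T7, and K32 grants K26 (A13).
teal-permit would need T15 (A14), but T15 is never granted. L21 would need K18 and C5 (A12), but K18 is never granted. K18 would need K26 and K1 (A3), but K1 is never granted.

K26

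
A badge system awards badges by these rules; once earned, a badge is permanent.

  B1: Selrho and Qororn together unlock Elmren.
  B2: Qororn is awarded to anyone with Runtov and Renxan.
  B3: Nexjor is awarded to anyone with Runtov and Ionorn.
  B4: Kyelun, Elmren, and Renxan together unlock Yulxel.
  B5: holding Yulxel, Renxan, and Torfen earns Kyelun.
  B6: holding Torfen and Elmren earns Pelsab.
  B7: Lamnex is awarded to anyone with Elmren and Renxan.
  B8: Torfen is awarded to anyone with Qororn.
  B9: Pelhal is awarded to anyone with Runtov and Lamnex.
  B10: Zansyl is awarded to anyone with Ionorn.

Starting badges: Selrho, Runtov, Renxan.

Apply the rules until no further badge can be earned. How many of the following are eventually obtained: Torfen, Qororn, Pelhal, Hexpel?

With Runtov and Renxan, Qororn is earned (B2).
With Qororn, Torfen is earned (B8).
With Selrho and Qororn, Elmren is earned (B1).
With Elmren and Renxan, Lamnex is earned (B7).
With Runtov and Lamnex, Pelhal is earned (B9).
Torfen: reached.
Qororn: reached.
Pelhal: reached.
No rule produces Hexpel, and it is not given.
Reached: Torfen, Qororn, and Pelhal — 3 of the 4.

3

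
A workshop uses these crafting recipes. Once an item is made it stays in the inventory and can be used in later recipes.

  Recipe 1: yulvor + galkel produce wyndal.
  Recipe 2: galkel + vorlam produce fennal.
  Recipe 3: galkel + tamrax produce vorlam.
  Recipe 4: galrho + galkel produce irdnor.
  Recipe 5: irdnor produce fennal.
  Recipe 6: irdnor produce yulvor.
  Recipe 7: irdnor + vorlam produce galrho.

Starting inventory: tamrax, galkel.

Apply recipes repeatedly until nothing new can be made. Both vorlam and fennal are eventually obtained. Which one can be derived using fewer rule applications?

vorlam: galkel + tamrax → vorlam (Recipe 3). [1 rule application]
fennal: Using Recipe 3, galkel and tamrax make vorlam. galkel + vorlam → fennal (Recipe 2). [2 rule applications]
vorlam needs fewer.

vorlam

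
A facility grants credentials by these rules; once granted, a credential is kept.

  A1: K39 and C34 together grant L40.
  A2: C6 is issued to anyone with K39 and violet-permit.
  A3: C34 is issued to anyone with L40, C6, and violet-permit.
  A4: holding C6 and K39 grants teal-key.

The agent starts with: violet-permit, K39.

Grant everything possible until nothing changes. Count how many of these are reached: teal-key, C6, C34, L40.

2

Holding K39 and violet-permit grants C6 (A2).
Holding C6 and K39 grants teal-key (A4).
teal-key: reached.
C6: reached.
C34 would need L40, C6, and violet-permit (A3), but L40 is never granted.
L40 would need K39 and C34 (A1), but C34 is never granted.
Reached: teal-key and C6 — 2 of the 4.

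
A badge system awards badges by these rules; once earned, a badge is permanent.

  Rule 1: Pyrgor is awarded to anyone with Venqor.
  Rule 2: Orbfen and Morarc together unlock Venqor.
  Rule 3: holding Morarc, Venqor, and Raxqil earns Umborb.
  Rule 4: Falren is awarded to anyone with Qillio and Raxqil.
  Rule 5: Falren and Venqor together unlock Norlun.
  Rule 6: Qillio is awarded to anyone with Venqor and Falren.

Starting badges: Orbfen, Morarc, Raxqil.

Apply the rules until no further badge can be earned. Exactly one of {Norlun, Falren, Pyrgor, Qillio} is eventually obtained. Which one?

Pyrgor

With Orbfen and Morarc, Venqor is earned (Rule 2).
With Venqor, Pyrgor is earned (Rule 1).
Norlun would need Falren and Venqor (Rule 5), but Falren is never earned. Qillio would need Venqor and Falren (Rule 6), but Falren is never earned. Falren would need Qillio and Raxqil (Rule 4), but Qillio is never earned.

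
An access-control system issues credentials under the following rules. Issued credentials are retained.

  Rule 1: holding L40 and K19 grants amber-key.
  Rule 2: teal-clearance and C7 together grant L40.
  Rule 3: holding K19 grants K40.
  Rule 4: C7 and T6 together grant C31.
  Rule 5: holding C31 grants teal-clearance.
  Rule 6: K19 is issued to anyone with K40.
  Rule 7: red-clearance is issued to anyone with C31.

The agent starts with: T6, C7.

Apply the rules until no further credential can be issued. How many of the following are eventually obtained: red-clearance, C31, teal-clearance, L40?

4

Holding C7 and T6 grants C31 (Rule 4).
Holding C31 grants red-clearance (Rule 7).
Holding C31 grants teal-clearance (Rule 5).
Holding teal-clearance and C7 grants L40 (Rule 2).
red-clearance: reached.
C31: reached.
teal-clearance: reached.
L40: reached.
All 4 are reached.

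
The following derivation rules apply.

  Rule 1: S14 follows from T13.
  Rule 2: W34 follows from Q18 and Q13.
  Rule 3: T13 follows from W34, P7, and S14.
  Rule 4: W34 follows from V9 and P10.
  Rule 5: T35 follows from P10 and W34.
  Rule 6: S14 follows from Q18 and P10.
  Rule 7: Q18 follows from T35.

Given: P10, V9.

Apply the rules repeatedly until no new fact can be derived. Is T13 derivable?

T13 would need W34, P7, and S14 (Rule 3), but P7 is never established.

No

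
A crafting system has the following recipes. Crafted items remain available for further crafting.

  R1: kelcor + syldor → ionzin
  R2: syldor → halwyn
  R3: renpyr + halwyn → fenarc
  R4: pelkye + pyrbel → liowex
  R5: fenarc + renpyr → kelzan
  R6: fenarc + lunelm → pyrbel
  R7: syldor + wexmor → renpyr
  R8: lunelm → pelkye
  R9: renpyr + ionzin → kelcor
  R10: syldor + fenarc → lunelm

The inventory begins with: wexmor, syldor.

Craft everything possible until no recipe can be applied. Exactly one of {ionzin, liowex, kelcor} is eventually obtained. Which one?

syldor → halwyn (R2).
Using R7, syldor and wexmor make renpyr.
Using R3, renpyr and halwyn make fenarc.
syldor + fenarc → lunelm (R10).
lunelm → pelkye (R8).
fenarc + lunelm → pyrbel (R6).
Using R4, pelkye and pyrbel make liowex.
kelcor would need renpyr and ionzin (R9), but ionzin is never obtained. ionzin would need kelcor and syldor (R1), but kelcor is never obtained.

liowex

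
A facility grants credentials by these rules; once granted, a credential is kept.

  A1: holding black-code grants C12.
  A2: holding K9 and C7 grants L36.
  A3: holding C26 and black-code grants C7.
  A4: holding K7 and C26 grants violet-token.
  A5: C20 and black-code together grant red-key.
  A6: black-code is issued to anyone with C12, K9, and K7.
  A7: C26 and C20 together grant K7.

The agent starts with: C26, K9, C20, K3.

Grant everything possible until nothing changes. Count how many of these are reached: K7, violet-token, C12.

2

Holding C26 and C20 grants K7 (A7).
Holding K7 and C26 grants violet-token (A4).
K7: reached.
violet-token: reached.
C12 would need black-code (A1), but black-code is never granted.
Reached: K7 and violet-token — 2 of the 3.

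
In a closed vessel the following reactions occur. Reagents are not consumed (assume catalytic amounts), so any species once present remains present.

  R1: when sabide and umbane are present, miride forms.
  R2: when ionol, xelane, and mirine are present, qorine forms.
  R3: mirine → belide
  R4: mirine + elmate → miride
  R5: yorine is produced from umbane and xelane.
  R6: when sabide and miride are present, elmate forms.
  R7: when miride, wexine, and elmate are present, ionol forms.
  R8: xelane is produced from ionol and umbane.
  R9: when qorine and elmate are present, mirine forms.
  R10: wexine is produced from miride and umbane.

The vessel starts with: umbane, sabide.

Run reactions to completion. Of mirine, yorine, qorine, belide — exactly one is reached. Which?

sabide and umbane present → miride forms (R1).
miride and umbane present → wexine forms (R10).
sabide and miride present → elmate forms (R6).
miride, wexine, and elmate present → ionol forms (R7).
ionol and umbane present → xelane forms (R8).
umbane and xelane present → yorine forms (R5).
qorine would need ionol, xelane, and mirine (R2), but mirine never forms. mirine would need qorine and elmate (R9), but qorine never forms. belide would need mirine (R3), but mirine never forms.

yorine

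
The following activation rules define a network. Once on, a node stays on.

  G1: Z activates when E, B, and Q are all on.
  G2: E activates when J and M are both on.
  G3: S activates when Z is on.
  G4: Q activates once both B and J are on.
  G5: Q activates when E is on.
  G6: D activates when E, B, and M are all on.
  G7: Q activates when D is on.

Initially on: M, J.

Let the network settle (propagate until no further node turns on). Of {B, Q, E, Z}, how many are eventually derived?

J and M are on, so E activates (G2).
E is on, so Q activates (G5).
No rule produces B, and it is not given.
Q: reached.
E: reached.
Z would need E, B, and Q (G1), but B never turns on.
Reached: Q and E — 2 of the 4.

2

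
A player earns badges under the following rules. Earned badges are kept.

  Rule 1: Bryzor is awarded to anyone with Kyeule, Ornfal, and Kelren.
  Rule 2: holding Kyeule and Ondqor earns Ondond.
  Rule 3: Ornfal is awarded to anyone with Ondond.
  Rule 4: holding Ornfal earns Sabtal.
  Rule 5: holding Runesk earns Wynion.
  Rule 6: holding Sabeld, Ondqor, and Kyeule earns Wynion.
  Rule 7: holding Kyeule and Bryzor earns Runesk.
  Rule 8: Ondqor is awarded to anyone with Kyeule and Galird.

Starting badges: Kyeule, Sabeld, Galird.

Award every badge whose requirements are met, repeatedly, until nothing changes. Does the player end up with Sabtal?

With Kyeule and Galird, Ondqor is earned (Rule 8).
With Kyeule and Ondqor, Ondond is earned (Rule 2).
With Ondond, Ornfal is earned (Rule 3).
With Ornfal, Sabtal is earned (Rule 4).

Yes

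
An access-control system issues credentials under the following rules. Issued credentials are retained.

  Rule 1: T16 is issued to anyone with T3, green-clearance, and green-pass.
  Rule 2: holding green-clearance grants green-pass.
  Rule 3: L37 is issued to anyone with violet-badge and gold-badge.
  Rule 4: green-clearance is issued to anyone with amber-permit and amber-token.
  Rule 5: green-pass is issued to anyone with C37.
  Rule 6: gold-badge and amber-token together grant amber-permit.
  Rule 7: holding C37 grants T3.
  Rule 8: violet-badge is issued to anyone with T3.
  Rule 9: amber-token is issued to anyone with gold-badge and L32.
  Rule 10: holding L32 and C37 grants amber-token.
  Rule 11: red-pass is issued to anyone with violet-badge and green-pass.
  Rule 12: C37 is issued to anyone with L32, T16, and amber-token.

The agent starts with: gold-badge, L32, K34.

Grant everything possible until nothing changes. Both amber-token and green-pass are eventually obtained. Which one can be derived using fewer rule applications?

amber-token: Holding gold-badge and L32 grants amber-token (Rule 9). [1 rule application]
green-pass: Holding gold-badge and L32 grants amber-token (Rule 9). Holding gold-badge and amber-token grants amber-permit (Rule 6). Holding amber-permit and amber-token grants green-clearance (Rule 4). Holding green-clearance grants green-pass (Rule 2). [4 rule applications]
amber-token needs fewer.

amber-token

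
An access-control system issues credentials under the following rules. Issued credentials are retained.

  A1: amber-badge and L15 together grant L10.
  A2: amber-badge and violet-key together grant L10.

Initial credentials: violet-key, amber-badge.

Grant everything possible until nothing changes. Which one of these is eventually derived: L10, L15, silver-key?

Holding amber-badge and violet-key grants L10 (A2).
No rule produces L15, and it is not given. No rule produces silver-key, and it is not given.

L10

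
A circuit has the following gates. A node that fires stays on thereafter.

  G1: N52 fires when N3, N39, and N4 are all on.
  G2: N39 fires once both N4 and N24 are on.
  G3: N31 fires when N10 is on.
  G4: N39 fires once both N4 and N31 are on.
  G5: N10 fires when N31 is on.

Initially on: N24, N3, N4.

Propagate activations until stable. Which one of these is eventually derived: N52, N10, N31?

G2: N4 and N24 on → N39 on.
G1: N3, N39, and N4 on → N52 on.
N10 would need N31 (G5), but N31 never turns on. N31 would need N10 (G3), but N10 never turns on.

N52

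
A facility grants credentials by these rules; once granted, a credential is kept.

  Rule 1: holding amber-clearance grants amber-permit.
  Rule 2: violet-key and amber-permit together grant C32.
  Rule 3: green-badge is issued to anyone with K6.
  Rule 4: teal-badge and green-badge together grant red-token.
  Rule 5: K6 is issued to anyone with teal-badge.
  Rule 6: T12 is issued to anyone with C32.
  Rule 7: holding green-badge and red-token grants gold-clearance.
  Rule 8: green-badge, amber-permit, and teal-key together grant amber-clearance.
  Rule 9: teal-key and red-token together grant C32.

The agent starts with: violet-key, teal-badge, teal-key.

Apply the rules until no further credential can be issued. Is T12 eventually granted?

Holding teal-badge grants K6 (Rule 5).
Holding K6 grants green-badge (Rule 3).
Holding teal-badge and green-badge grants red-token (Rule 4).
Holding teal-key and red-token grants C32 (Rule 9).
Holding C32 grants T12 (Rule 6).

Yes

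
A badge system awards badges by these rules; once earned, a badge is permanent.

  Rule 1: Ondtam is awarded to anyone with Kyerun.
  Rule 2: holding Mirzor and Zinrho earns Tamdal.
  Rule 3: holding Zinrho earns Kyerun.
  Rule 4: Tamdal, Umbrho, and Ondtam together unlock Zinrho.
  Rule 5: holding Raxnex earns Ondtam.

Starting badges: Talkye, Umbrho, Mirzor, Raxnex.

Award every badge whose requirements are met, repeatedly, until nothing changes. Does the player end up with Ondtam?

With Raxnex, Ondtam is earned (Rule 5).

Yes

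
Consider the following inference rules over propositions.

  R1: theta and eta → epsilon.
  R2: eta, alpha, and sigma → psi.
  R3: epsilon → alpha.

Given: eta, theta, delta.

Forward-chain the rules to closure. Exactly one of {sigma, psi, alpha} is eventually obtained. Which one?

theta and eta hold, so epsilon follows (R1).
epsilon holds, so alpha follows (R3).
psi would need eta, alpha, and sigma (R2), but sigma is never established. No rule produces sigma, and it is not given.

alpha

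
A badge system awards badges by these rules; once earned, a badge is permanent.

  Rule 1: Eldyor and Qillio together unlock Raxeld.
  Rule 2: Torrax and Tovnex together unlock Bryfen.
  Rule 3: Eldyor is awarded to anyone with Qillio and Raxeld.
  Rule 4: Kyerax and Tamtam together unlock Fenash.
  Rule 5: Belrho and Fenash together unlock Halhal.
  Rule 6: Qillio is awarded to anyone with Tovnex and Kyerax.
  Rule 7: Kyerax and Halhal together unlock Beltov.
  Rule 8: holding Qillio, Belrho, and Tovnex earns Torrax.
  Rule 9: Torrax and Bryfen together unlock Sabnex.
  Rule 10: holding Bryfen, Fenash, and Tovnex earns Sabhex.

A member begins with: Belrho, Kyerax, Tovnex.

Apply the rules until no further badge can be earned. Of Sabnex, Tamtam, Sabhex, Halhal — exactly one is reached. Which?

Sabnex

With Tovnex and Kyerax, Qillio is earned (Rule 6).
With Qillio, Belrho, and Tovnex, Torrax is earned (Rule 8).
With Torrax and Tovnex, Bryfen is earned (Rule 2).
With Torrax and Bryfen, Sabnex is earned (Rule 9).
Halhal would need Belrho and Fenash (Rule 5), but Fenash is never earned. Sabhex would need Bryfen, Fenash, and Tovnex (Rule 10), but Fenash is never earned. No rule produces Tamtam, and it is not given.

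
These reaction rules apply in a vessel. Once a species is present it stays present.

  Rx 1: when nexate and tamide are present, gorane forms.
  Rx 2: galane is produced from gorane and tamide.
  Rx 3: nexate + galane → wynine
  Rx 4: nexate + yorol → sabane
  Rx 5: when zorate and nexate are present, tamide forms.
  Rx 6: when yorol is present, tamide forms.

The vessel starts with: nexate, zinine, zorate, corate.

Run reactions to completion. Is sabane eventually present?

sabane would need nexate and yorol (Rx 4), but yorol never forms.

No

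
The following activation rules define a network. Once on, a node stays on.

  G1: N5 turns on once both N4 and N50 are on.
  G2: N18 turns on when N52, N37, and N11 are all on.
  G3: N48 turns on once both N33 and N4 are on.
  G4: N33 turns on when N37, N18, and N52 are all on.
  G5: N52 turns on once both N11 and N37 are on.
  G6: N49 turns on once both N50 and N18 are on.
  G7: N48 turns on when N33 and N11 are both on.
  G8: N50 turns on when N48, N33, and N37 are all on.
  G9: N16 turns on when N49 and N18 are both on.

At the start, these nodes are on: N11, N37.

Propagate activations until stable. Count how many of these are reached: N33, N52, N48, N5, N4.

3

N11 and N37 are on, so N52 turns on (G5).
N52, N37, and N11 are on, so N18 turns on (G2).
G4: N37, N18, and N52 on → N33 on.
G7: N33 and N11 on → N48 on.
N33: reached.
N52: reached.
N48: reached.
N5 would need N4 and N50 (G1), but N4 never turns on.
No rule produces N4, and it is not given.
Reached: N33, N52, and N48 — 3 of the 5.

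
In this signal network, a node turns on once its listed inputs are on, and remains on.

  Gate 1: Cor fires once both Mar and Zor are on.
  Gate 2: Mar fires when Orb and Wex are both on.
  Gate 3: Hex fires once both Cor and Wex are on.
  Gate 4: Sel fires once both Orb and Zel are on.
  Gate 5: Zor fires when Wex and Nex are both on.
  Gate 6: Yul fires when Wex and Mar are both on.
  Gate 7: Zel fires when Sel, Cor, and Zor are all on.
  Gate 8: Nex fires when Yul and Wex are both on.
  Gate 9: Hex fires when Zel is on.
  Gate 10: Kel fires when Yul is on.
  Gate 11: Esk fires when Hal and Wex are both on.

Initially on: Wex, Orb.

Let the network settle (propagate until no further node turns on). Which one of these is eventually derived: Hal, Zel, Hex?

Hex

Gate 2: Orb and Wex on → Mar on.
Wex and Mar are on, so Yul fires (Gate 6).
Gate 8: Yul and Wex on → Nex on.
Gate 5: Wex and Nex on → Zor on.
Mar and Zor are on, so Cor fires (Gate 1).
Cor and Wex are on, so Hex fires (Gate 3).
No rule produces Hal, and it is not given. Zel would need Sel, Cor, and Zor (Gate 7), but Sel never turns on.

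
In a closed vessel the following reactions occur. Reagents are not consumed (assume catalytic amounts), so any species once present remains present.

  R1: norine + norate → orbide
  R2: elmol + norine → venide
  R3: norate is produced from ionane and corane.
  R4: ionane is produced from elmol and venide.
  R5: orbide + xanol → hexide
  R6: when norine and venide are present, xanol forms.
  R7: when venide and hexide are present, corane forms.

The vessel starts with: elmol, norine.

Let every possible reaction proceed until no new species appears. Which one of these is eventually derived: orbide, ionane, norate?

ionane

elmol and norine present → venide forms (R2).
elmol and venide present → ionane forms (R4).
orbide would need norine and norate (R1), but norate never forms. norate would need ionane and corane (R3), but corane never forms.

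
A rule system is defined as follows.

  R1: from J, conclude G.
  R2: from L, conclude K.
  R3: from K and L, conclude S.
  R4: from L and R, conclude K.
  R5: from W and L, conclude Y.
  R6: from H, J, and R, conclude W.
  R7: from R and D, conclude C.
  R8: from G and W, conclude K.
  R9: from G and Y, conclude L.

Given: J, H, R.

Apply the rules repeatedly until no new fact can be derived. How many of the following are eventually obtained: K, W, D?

2

H, J, and R hold, so W follows (R6).
J holds, so G follows (R1).
From G and W, R8 gives K.
K: reached.
W: reached.
No rule produces D, and it is not given.
Reached: K and W — 2 of the 3.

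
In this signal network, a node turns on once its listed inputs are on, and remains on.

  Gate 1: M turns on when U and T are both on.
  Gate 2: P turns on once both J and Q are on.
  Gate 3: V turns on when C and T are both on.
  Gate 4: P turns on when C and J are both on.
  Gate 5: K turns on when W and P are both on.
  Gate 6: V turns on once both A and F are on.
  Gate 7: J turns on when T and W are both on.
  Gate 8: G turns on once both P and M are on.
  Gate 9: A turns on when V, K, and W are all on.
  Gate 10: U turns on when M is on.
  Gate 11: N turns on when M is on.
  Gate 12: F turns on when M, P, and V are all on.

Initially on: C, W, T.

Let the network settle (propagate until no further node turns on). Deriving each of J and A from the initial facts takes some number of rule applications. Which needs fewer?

J: T and W are on, so J turns on (Gate 7). [1 rule application]
A: T and W are on, so J turns on (Gate 7). C and T are on, so V turns on (Gate 3). Gate 4: C and J on → P on. W and P are on, so K turns on (Gate 5). Gate 9: V, K, and W on → A on. [5 rule applications]
J needs fewer.

J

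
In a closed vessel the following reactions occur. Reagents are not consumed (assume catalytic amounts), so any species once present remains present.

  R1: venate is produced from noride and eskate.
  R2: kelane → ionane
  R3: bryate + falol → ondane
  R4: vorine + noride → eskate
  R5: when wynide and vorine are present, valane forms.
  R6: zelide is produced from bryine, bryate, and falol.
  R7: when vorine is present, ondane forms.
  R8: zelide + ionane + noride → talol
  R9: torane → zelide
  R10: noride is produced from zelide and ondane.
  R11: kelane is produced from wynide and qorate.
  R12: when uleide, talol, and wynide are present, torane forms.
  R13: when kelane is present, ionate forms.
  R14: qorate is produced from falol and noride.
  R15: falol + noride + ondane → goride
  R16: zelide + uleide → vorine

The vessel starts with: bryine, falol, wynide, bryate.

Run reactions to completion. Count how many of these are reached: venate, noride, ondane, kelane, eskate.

3

bryate and falol present → ondane forms (R3).
bryine, bryate, and falol present → zelide forms (R6).
zelide and ondane present → noride forms (R10).
falol and noride present → qorate forms (R14).
wynide and qorate present → kelane forms (R11).
venate would need noride and eskate (R1), but eskate never forms.
noride: reached.
ondane: reached.
kelane: reached.
eskate would need vorine and noride (R4), but vorine never forms.
Reached: noride, ondane, and kelane — 3 of the 5.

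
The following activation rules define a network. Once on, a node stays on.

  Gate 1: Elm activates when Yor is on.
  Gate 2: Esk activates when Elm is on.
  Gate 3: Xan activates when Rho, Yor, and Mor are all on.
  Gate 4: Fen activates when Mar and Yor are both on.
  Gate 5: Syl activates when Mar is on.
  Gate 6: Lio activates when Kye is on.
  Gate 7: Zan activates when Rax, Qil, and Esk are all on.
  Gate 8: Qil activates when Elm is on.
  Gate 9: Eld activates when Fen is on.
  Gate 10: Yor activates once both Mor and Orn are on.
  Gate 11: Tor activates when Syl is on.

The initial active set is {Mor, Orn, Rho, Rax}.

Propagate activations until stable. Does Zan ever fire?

Gate 10: Mor and Orn on → Yor on.
Gate 1: Yor on → Elm on.
Gate 8: Elm on → Qil on.
Elm is on, so Esk activates (Gate 2).
Rax, Qil, and Esk are on, so Zan activates (Gate 7).

Yes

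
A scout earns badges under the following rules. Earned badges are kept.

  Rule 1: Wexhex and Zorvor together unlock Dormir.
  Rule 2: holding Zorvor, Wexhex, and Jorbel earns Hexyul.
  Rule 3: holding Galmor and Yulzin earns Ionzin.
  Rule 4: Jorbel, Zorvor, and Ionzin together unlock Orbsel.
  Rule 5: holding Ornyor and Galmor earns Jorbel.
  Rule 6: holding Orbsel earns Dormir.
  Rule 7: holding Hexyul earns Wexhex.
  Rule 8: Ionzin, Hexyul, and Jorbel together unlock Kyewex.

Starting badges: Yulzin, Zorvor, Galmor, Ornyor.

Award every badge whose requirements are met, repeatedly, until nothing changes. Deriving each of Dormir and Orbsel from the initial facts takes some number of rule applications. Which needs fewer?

Orbsel: With Galmor and Yulzin, Ionzin is earned (Rule 3). With Ornyor and Galmor, Jorbel is earned (Rule 5). With Jorbel, Zorvor, and Ionzin, Orbsel is earned (Rule 4). [3 rule applications]
Dormir: With Galmor and Yulzin, Ionzin is earned (Rule 3). With Ornyor and Galmor, Jorbel is earned (Rule 5). With Jorbel, Zorvor, and Ionzin, Orbsel is earned (Rule 4). With Orbsel, Dormir is earned (Rule 6). [4 rule applications]
Orbsel needs fewer.

Orbsel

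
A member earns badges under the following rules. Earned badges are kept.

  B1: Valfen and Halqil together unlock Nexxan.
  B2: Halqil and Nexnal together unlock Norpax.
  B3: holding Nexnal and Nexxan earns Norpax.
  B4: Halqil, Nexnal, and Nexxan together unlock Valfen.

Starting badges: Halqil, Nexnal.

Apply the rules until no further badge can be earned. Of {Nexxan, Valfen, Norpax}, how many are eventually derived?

1

With Halqil and Nexnal, Norpax is earned (B2).
Nexxan would need Valfen and Halqil (B1), but Valfen is never earned.
Valfen would need Halqil, Nexnal, and Nexxan (B4), but Nexxan is never earned.
Norpax: reached.
Reached: Norpax — 1 of the 3.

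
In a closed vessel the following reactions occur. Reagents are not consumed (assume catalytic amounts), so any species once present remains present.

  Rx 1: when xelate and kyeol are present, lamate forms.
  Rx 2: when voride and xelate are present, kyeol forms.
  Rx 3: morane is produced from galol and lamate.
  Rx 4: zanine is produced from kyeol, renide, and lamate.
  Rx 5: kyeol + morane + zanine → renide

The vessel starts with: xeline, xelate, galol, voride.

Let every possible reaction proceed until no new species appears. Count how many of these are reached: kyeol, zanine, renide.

1

voride and xelate present → kyeol forms (Rx 2).
kyeol: reached.
zanine would need kyeol, renide, and lamate (Rx 4), but renide never forms.
renide would need kyeol, morane, and zanine (Rx 5), but zanine never forms.
Reached: kyeol — 1 of the 3.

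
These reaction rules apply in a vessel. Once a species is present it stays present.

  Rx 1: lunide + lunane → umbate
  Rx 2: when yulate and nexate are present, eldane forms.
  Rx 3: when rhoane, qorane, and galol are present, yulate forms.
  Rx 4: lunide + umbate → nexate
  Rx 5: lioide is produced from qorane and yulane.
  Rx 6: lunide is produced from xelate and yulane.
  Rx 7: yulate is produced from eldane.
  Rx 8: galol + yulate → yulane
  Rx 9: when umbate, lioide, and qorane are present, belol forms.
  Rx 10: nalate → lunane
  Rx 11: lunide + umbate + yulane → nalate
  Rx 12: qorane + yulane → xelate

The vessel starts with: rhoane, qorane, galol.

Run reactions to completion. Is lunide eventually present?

rhoane, qorane, and galol present → yulate forms (Rx 3).
galol and yulate present → yulane forms (Rx 8).
qorane and yulane present → xelate forms (Rx 12).
xelate and yulane present → lunide forms (Rx 6).

Yes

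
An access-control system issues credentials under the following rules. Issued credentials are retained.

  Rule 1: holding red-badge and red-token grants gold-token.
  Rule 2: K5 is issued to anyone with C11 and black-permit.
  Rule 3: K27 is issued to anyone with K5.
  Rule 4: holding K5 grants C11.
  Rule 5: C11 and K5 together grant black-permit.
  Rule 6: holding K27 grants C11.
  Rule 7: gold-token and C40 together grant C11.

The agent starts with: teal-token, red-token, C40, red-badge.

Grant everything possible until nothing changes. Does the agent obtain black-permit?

black-permit would need C11 and K5 (Rule 5), but K5 is never granted.

No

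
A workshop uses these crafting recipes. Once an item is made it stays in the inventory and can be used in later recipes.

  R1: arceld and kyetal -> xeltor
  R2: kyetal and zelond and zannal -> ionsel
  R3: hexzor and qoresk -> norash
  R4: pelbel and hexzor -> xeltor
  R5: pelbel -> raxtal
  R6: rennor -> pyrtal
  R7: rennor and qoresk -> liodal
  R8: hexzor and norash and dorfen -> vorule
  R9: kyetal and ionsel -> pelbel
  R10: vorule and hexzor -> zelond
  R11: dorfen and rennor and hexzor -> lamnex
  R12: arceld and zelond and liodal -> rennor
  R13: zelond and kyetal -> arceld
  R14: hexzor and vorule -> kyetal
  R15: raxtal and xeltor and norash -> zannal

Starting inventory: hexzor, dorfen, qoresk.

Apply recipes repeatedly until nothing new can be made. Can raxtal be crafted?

No

raxtal would need pelbel (R5), but pelbel is never obtained.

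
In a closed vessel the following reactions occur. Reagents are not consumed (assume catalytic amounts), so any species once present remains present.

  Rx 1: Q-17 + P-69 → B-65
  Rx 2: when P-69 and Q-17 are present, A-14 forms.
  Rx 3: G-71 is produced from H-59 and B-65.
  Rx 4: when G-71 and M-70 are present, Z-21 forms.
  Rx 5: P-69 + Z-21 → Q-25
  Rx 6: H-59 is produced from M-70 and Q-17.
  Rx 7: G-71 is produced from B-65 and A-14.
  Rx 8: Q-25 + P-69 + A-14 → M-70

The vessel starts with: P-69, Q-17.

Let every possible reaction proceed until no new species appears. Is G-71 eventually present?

Yes

P-69 and Q-17 present → A-14 forms (Rx 2).
Q-17 and P-69 present → B-65 forms (Rx 1).
B-65 and A-14 present → G-71 forms (Rx 7).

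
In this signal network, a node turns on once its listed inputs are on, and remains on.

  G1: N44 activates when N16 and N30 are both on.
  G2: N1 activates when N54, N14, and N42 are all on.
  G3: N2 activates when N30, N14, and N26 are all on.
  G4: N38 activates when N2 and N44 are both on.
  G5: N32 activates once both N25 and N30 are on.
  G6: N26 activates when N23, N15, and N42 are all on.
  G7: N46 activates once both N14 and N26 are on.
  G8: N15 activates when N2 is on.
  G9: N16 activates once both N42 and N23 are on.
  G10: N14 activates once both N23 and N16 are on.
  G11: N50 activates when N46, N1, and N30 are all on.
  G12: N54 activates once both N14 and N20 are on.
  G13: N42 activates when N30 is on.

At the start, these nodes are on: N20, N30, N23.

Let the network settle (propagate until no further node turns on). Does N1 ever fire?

N30 is on, so N42 activates (G13).
G9: N42 and N23 on → N16 on.
G10: N23 and N16 on → N14 on.
G12: N14 and N20 on → N54 on.
G2: N54, N14, and N42 on → N1 on.

Yes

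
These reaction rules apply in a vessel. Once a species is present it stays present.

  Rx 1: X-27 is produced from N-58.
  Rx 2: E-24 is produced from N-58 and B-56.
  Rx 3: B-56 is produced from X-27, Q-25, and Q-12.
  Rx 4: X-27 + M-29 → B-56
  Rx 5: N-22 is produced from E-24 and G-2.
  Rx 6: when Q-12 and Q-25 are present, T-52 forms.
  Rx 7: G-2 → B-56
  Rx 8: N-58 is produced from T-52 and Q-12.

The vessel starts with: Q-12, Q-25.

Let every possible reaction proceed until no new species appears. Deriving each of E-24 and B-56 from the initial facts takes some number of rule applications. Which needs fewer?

B-56

B-56: Q-12 and Q-25 present → T-52 forms (Rx 6). T-52 and Q-12 present → N-58 forms (Rx 8). N-58 present → X-27 forms (Rx 1). X-27, Q-25, and Q-12 present → B-56 forms (Rx 3). [4 rule applications]
E-24: Q-12 and Q-25 present → T-52 forms (Rx 6). T-52 and Q-12 present → N-58 forms (Rx 8). N-58 present → X-27 forms (Rx 1). X-27, Q-25, and Q-12 present → B-56 forms (Rx 3). N-58 and B-56 present → E-24 forms (Rx 2). [5 rule applications]
B-56 needs fewer.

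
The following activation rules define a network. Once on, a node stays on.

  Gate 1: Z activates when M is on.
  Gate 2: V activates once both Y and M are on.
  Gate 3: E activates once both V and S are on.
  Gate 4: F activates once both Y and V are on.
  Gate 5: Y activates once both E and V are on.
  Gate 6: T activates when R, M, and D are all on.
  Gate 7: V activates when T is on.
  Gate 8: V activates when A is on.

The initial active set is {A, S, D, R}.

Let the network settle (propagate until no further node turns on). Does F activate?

Gate 8: A on → V on.
Gate 3: V and S on → E on.
Gate 5: E and V on → Y on.
Gate 4: Y and V on → F on.

Yes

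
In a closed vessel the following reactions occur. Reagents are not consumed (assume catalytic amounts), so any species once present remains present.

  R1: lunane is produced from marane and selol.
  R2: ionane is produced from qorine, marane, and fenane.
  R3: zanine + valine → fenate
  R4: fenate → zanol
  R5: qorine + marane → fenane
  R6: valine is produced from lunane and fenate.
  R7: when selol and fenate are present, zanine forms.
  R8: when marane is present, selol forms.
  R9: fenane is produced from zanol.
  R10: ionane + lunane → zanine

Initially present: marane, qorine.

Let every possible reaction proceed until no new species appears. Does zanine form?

Yes

qorine and marane present → fenane forms (R5).
marane present → selol forms (R8).
qorine, marane, and fenane present → ionane forms (R2).
marane and selol present → lunane forms (R1).
ionane and lunane present → zanine forms (R10).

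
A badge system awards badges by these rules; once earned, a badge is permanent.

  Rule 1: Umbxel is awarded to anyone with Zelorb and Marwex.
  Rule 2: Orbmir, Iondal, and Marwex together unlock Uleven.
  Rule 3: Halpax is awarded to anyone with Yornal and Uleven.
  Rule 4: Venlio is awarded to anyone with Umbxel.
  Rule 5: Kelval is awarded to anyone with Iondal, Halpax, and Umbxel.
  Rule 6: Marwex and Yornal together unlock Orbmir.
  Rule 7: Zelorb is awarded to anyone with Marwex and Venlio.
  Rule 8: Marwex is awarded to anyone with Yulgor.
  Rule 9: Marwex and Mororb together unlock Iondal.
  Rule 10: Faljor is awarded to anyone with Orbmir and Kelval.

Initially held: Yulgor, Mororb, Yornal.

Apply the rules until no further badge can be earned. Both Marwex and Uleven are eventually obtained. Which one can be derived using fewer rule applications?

Marwex: With Yulgor, Marwex is earned (Rule 8). [1 rule application]
Uleven: With Yulgor, Marwex is earned (Rule 8). With Marwex and Yornal, Orbmir is earned (Rule 6). With Marwex and Mororb, Iondal is earned (Rule 9). With Orbmir, Iondal, and Marwex, Uleven is earned (Rule 2). [4 rule applications]
Marwex needs fewer.

Marwex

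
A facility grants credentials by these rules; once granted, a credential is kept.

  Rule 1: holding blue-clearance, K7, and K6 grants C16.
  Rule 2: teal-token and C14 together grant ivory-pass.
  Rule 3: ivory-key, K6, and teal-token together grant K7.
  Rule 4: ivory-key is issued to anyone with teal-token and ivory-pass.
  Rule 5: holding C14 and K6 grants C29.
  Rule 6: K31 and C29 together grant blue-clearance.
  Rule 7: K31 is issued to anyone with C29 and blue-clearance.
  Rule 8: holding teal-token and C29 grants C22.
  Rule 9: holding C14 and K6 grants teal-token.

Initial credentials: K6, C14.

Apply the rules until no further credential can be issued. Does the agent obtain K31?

No

K31 would need C29 and blue-clearance (Rule 7), but blue-clearance is never granted.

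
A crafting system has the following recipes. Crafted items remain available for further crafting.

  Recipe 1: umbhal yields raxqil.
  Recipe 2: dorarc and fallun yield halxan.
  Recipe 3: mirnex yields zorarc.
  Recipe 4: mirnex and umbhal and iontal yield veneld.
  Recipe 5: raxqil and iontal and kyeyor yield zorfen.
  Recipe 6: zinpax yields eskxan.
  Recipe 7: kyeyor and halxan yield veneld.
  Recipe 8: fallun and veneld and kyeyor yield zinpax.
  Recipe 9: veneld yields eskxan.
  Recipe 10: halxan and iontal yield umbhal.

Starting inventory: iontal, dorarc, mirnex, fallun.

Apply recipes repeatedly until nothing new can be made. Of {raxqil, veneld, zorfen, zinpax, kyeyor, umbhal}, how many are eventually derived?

Using Recipe 2, dorarc and fallun make halxan.
halxan and iontal → umbhal (Recipe 10).
umbhal → raxqil (Recipe 1).
mirnex and umbhal and iontal → veneld (Recipe 4).
raxqil: reached.
veneld: reached.
zorfen would need raxqil, iontal, and kyeyor (Recipe 5), but kyeyor is never obtained.
zinpax would need fallun, veneld, and kyeyor (Recipe 8), but kyeyor is never obtained.
No rule produces kyeyor, and it is not given.
umbhal: reached.
Reached: raxqil, veneld, and umbhal — 3 of the 6.

3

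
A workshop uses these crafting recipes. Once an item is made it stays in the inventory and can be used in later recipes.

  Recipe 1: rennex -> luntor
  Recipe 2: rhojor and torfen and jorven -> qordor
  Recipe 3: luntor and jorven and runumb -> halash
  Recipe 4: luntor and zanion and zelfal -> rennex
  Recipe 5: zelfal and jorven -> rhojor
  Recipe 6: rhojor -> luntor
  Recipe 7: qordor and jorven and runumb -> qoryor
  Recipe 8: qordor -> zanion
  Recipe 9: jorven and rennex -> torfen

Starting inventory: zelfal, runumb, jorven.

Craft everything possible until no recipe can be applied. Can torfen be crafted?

torfen would need jorven and rennex (Recipe 9), but rennex is never obtained.

No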